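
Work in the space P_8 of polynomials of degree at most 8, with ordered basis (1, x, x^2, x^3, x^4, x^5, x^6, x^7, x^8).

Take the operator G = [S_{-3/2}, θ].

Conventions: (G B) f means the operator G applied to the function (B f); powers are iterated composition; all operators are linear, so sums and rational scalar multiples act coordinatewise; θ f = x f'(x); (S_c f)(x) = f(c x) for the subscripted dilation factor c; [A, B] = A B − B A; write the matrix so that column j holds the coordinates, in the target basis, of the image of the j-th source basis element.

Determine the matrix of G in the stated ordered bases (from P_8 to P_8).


the matrix is [[0, 0, 0, 0, 0, 0, 0, 0, 0]; [0, 0, 0, 0, 0, 0, 0, 0, 0]; [0, 0, 0, 0, 0, 0, 0, 0, 0]; [0, 0, 0, 0, 0, 0, 0, 0, 0]; [0, 0, 0, 0, 0, 0, 0, 0, 0]; [0, 0, 0, 0, 0, 0, 0, 0, 0]; [0, 0, 0, 0, 0, 0, 0, 0, 0]; [0, 0, 0, 0, 0, 0, 0, 0, 0]; [0, 0, 0, 0, 0, 0, 0, 0, 0]] (rows listed top to bottom)

image of 1: 0
image of x: 0
image of x^2: 0
image of x^3: 0
image of x^4: 0
image of x^5: 0
image of x^6: 0
image of x^7: 0
image of x^8: 0
each image's coordinates form column j of the matrix


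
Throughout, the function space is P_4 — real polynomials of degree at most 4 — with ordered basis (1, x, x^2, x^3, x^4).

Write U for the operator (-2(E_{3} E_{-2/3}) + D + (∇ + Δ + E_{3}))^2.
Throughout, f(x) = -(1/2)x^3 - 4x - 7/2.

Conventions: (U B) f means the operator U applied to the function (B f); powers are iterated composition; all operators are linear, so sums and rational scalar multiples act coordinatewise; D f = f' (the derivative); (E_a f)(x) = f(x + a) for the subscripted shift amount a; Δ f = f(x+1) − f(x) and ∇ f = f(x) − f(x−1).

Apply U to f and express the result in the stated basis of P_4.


g(x) = -(1/2)x^3 + 4x^2 - 15x + 989/54

E_{-2/3} f = -(1/2)x^3 + x^2 - (14/3)x - 37/54
E_{3} E_{-2/3} f = -(1/2)x^3 - (7/2)x^2 - (73/6)x - 518/27
(-2(E_{3} E_{-2/3})) f = x^3 + 7x^2 + (73/3)x + 1036/27
D f = -(3/2)x^2 - 4
∇ f = -(3/2)x^2 + (3/2)x - 9/2
Δ f = -(3/2)x^2 - (3/2)x - 9/2
E_{3} f = -(1/2)x^3 - (9/2)x^2 - (35/2)x - 29
(∇ + Δ + E_{3}) f = -(1/2)x^3 - (15/2)x^2 - (35/2)x - 38
(-2(E_{3} E_{-2/3}) + D + (∇ + Δ + E_{3})) f = (1/2)x^3 - 2x^2 + (41/6)x - 98/27
E_{-2/3} (-2(E_{3} E_{-2/3}) + D + (∇ + Δ + E_{3})) f = (1/2)x^3 - 3x^2 + (61/6)x - 83/9
E_{3} E_{-2/3} (-2(E_{3} E_{-2/3}) + D + (∇ + Δ + E_{3})) f = (1/2)x^3 + (3/2)x^2 + (17/3)x + 70/9
(-2(E_{3} E_{-2/3})) (-2(E_{3} E_{-2/3}) + D + (∇ + Δ + E_{3})) f = -x^3 - 3x^2 - (34/3)x - 140/9
D (-2(E_{3} E_{-2/3}) + D + (∇ + Δ + E_{3})) f = (3/2)x^2 - 4x + 41/6
∇ (-2(E_{3} E_{-2/3}) + D + (∇ + Δ + E_{3})) f = (3/2)x^2 - (11/2)x + 28/3
Δ (-2(E_{3} E_{-2/3}) + D + (∇ + Δ + E_{3})) f = (3/2)x^2 - (5/2)x + 16/3
E_{3} (-2(E_{3} E_{-2/3}) + D + (∇ + Δ + E_{3})) f = (1/2)x^3 + (5/2)x^2 + (25/3)x + 334/27
(∇ + Δ + E_{3}) (-2(E_{3} E_{-2/3}) + D + (∇ + Δ + E_{3})) f = (1/2)x^3 + (11/2)x^2 + (1/3)x + 730/27
(-2(E_{3} E_{-2/3}) + D + (∇ + Δ + E_{3})) (-2(E_{3} E_{-2/3}) + D + (∇ + Δ + E_{3})) f = -(1/2)x^3 + 4x^2 - 15x + 989/54


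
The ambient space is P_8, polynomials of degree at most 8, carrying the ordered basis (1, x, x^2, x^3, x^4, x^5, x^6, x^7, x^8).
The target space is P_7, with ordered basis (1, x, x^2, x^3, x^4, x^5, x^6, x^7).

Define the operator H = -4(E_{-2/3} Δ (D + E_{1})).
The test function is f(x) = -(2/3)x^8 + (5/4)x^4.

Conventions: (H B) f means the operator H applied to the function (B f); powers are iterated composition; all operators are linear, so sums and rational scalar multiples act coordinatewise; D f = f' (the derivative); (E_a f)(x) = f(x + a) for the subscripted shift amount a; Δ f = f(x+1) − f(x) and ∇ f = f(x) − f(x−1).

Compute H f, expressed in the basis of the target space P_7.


D f = -(16/3)x^7 + 5x^3
E_{1} f = -(2/3)x^8 - (16/3)x^7 - (56/3)x^6 - (112/3)x^5 - (545/12)x^4 - (97/3)x^3 - (67/6)x^2 - (1/3)x + 7/12
(D + E_{1}) f = -(2/3)x^8 - (32/3)x^7 - (56/3)x^6 - (112/3)x^5 - (545/12)x^4 - (82/3)x^3 - (67/6)x^2 - (1/3)x + 7/12
Δ (D + E_{1}) f = -(16/3)x^7 - (280/3)x^6 - (1120/3)x^5 - (2660/3)x^4 - 1339x^3 - (2501/2)x^2 - (1994/3)x - 1819/12
E_{-2/3} Δ (D + E_{1}) f = -(16/3)x^7 - (616/9)x^6 - (448/9)x^5 - (16940/81)x^4 - (28577/243)x^3 - (44987/486)x^2 - (65740/2187)x - 36001/26244
(-4(E_{-2/3} Δ (D + E_{1}))) f = (64/3)x^7 + (2464/9)x^6 + (1792/9)x^5 + (67760/81)x^4 + (114308/243)x^3 + (89974/243)x^2 + (262960/2187)x + 36001/6561

the result is g(x) = (64/3)x^7 + (2464/9)x^6 + (1792/9)x^5 + (67760/81)x^4 + (114308/243)x^3 + (89974/243)x^2 + (262960/2187)x + 36001/6561


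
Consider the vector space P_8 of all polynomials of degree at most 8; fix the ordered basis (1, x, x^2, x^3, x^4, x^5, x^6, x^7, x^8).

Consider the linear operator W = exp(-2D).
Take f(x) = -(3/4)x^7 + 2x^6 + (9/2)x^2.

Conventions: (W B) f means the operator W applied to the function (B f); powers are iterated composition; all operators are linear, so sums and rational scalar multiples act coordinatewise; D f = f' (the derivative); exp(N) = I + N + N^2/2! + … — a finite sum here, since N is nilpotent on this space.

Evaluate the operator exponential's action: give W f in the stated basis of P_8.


order-1 term: (21/2)x^6 - 24x^5 - 18x
order-2 term: -63x^5 + 120x^4 + 18
order-3 term: 210x^4 - 320x^3
order-4 term: -420x^3 + 480x^2
order-5 term: 504x^2 - 384x
order-6 term: -336x + 128
order-7 term: 96
the series for exp(-2D) f terminates at order 7
exp(-2D) f = -(3/4)x^7 + (25/2)x^6 - 87x^5 + 330x^4 - 740x^3 + (1977/2)x^2 - 738x + 242

g(x) = -(3/4)x^7 + (25/2)x^6 - 87x^5 + 330x^4 - 740x^3 + (1977/2)x^2 - 738x + 242


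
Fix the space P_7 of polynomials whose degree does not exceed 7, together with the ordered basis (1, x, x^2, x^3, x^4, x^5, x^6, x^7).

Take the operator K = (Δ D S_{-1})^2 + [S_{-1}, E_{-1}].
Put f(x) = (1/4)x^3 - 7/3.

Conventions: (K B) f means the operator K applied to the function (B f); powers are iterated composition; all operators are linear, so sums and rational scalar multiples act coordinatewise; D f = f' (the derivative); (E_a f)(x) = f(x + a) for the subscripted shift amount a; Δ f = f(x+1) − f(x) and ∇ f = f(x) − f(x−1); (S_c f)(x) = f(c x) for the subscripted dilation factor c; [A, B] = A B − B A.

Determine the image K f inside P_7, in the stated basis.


S_{-1} f = -(1/4)x^3 - 7/3
D S_{-1} f = -(3/4)x^2
Δ D S_{-1} f = -(3/2)x - 3/4
S_{-1} (Δ D S_{-1}) f = (3/2)x - 3/4
D S_{-1} (Δ D S_{-1}) f = 3/2
Δ D S_{-1} (Δ D S_{-1}) f = 0
E_{-1} f = (1/4)x^3 - (3/4)x^2 + (3/4)x - 31/12
S_{-1} E_{-1} f = -(1/4)x^3 - (3/4)x^2 - (3/4)x - 31/12
S_{-1} f = -(1/4)x^3 - 7/3
E_{-1} S_{-1} f = -(1/4)x^3 + (3/4)x^2 - (3/4)x - 25/12
[S_{-1}, E_{-1}] f = -(3/2)x^2 - 1/2
((Δ D S_{-1})^2 + [S_{-1}, E_{-1}]) f = -(3/2)x^2 - 1/2

the image equals g(x) = -(3/2)x^2 - 1/2


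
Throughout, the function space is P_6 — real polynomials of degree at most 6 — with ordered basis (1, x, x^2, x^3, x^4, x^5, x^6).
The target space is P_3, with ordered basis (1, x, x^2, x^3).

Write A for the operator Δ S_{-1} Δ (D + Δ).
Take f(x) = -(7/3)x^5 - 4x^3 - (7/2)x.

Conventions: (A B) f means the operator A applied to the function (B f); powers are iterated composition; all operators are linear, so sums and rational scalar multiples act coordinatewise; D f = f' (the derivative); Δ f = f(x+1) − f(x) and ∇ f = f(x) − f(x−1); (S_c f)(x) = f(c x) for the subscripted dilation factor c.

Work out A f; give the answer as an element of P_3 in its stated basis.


D f = -(35/3)x^4 - 12x^2 - 7/2
Δ f = -(35/3)x^4 - (70/3)x^3 - (106/3)x^2 - (71/3)x - 59/6
(D + Δ) f = -(70/3)x^4 - (70/3)x^3 - (142/3)x^2 - (71/3)x - 40/3
Δ (D + Δ) f = -(280/3)x^3 - 210x^2 - 258x - 353/3
S_{-1} Δ (D + Δ) f = (280/3)x^3 - 210x^2 + 258x - 353/3
Δ S_{-1} Δ (D + Δ) f = 280x^2 - 140x + 424/3

g(x) = 280x^2 - 140x + 424/3


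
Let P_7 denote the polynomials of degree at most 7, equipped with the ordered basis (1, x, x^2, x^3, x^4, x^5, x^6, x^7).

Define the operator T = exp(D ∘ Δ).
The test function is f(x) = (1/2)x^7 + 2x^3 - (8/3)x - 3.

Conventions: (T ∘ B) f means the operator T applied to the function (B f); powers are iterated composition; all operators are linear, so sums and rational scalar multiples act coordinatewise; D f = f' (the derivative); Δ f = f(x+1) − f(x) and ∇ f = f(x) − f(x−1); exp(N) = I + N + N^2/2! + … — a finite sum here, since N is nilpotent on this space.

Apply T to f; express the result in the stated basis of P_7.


order-1 term: 21x^5 + (105/2)x^4 + 70x^3 + (105/2)x^2 + 33x + 19/2
order-2 term: 210x^3 + 630x^2 + 735x + 315
order-3 term: 420x + 630
the series for exp(D ∘ Δ) f terminates at order 3
exp(D ∘ Δ) f = (1/2)x^7 + 21x^5 + (105/2)x^4 + 282x^3 + (1365/2)x^2 + (3556/3)x + 1903/2

the image equals g(x) = (1/2)x^7 + 21x^5 + (105/2)x^4 + 282x^3 + (1365/2)x^2 + (3556/3)x + 1903/2


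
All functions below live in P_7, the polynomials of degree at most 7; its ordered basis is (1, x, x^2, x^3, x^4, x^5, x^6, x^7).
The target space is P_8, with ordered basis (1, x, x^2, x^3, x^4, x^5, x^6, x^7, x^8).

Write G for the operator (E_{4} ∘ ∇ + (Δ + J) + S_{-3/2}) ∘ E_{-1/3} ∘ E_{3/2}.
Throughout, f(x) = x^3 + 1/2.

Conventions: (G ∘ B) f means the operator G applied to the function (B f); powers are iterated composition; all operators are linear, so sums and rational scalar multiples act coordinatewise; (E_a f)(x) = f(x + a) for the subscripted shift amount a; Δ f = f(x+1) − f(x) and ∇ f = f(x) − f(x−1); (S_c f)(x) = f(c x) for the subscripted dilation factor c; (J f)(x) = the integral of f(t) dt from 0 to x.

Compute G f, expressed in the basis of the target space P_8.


E_{3/2} f = x^3 + (9/2)x^2 + (27/4)x + 31/8
E_{-1/3} E_{3/2} f = x^3 + (7/2)x^2 + (49/12)x + 451/216
∇ (E_{-1/3} ∘ E_{3/2}) f = 3x^2 + 4x + 19/12
E_{4} ∇ (E_{-1/3} ∘ E_{3/2}) f = 3x^2 + 28x + 787/12
Δ (E_{-1/3} ∘ E_{3/2}) f = 3x^2 + 10x + 103/12
J (E_{-1/3} ∘ E_{3/2}) f = (1/4)x^4 + (7/6)x^3 + (49/24)x^2 + (451/216)x
(Δ + J) (E_{-1/3} ∘ E_{3/2}) f = (1/4)x^4 + (7/6)x^3 + (121/24)x^2 + (2611/216)x + 103/12
S_{-3/2} (E_{-1/3} ∘ E_{3/2}) f = -(27/8)x^3 + (63/8)x^2 - (49/8)x + 451/216
(E_{4} ∘ ∇ + (Δ + J) + S_{-3/2}) (E_{-1/3} ∘ E_{3/2}) f = (1/4)x^4 - (53/24)x^3 + (191/12)x^2 + (917/27)x + 16471/216

the result is g(x) = (1/4)x^4 - (53/24)x^3 + (191/12)x^2 + (917/27)x + 16471/216


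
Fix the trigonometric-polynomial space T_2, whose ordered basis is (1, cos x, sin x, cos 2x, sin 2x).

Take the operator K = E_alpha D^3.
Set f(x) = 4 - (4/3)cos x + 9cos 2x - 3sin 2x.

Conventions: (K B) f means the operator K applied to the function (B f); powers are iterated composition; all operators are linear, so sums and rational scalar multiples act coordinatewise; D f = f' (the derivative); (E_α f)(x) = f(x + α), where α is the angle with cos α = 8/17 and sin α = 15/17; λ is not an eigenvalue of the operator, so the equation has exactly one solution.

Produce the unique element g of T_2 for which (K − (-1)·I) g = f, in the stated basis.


write g with unknown coordinates in the stated basis and equate coefficients in (K − (-1)·I) g = f
solving from the highest basis element down gives g = 4 - (2/3)cos x + (1/6)sin x + (4749/4525)cos 2x + (993/4525)sin 2x
check: K g = -(2/3)cos x - (1/6)sin x + (35976/4525)cos 2x - (14568/4525)sin 2x
so K g − (-1)·g = 4 - (4/3)cos x + 9cos 2x - 3sin 2x = f ✓

g(x) = 4 - (2/3)cos x + (1/6)sin x + (4749/4525)cos 2x + (993/4525)sin 2x


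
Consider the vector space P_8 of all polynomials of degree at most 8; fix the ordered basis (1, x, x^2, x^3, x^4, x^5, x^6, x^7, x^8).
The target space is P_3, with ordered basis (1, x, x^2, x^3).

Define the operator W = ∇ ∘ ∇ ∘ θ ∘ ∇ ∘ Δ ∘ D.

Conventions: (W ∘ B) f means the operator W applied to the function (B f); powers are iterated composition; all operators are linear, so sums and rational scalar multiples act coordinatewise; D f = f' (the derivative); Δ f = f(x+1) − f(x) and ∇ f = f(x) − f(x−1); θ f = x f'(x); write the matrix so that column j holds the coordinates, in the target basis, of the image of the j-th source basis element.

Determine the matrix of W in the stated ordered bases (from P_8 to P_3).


the matrix is [[0, 0, 0, 0, 0, 240, -2160, 12600, -60480]; [0, 0, 0, 0, 0, 0, 2160, -20160, 127680]; [0, 0, 0, 0, 0, 0, 0, 10080, -100800]; [0, 0, 0, 0, 0, 0, 0, 0, 33600]] (rows listed top to bottom)

image of 1: 0
image of x: 0
image of x^2: 0
image of x^3: 0
image of x^4: 0
image of x^5: 240
image of x^6: 2160x - 2160
image of x^7: 10080x^2 - 20160x + 12600
image of x^8: 33600x^3 - 100800x^2 + 127680x - 60480
each image's coordinates form column j of the matrix


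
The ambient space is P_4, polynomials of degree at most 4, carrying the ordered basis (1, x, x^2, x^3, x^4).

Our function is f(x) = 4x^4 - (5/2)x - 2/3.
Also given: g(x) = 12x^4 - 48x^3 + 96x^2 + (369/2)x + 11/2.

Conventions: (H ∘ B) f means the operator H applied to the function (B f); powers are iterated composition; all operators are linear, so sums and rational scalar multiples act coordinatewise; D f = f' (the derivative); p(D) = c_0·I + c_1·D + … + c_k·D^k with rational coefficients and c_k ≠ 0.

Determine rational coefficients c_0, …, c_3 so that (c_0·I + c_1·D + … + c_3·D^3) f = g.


c_0 = 3, c_1 = -3, c_2 = 2, c_3 = 2

D^0 f = 4x^4 - (5/2)x - 2/3
D^1 f = 16x^3 - 5/2
D^2 f = 48x^2
D^3 f = 96x
matching coefficients of g against c_0 f + c_1 Df + … from the top degree down determines the c_i
solution: c_0 = 3, c_1 = -3, c_2 = 2, c_3 = 2


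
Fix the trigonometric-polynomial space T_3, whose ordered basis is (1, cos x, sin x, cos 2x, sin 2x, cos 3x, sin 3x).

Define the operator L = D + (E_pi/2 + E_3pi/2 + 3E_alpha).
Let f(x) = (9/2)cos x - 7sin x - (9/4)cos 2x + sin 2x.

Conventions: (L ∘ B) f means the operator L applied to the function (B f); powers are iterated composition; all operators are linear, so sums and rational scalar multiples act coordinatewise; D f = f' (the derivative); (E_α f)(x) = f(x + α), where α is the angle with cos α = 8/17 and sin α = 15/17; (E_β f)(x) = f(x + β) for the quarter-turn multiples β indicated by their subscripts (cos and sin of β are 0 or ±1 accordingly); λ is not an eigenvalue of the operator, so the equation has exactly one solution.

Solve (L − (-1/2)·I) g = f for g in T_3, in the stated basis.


g(x) = (2321/1153)cos x + (206/1153)sin x + (6113/69890)cos 2x - (15348/34945)sin 2x

write g with unknown coordinates in the stated basis and equate coefficients in (L − (-1/2)·I) g = f
solving from the highest basis element down gives g = (2321/1153)cos x + (206/1153)sin x + (6113/69890)cos 2x - (15348/34945)sin 2x
check: L g = (4028/1153)cos x - (8174/1153)sin x - (160309/69890)cos 2x + (42619/34945)sin 2x
so L g − (-1/2)·g = (9/2)cos x - 7sin x - (9/4)cos 2x + sin 2x = f ✓


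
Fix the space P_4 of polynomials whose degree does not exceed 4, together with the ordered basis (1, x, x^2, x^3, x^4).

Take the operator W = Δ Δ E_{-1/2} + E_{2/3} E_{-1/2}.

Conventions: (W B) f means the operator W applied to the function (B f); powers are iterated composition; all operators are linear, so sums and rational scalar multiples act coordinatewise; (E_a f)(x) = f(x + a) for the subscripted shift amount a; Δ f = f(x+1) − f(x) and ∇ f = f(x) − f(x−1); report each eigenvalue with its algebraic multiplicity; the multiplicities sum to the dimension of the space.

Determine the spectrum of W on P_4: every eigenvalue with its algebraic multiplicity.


image of 1: 1
image of x: x + 1/6
image of x^2: x^2 + (1/3)x + 73/36
image of x^3: x^3 + (1/2)x^2 + (73/12)x + 649/216
image of x^4: x^4 + (2/3)x^3 + (73/6)x^2 + (649/54)x + 6481/1296
the matrix is upper triangular; its diagonal is (1, 1, 1, 1, 1)
for a triangular matrix the eigenvalues are the diagonal entries, with algebraic multiplicity their repetition count

λ = 1 (multiplicity 5)


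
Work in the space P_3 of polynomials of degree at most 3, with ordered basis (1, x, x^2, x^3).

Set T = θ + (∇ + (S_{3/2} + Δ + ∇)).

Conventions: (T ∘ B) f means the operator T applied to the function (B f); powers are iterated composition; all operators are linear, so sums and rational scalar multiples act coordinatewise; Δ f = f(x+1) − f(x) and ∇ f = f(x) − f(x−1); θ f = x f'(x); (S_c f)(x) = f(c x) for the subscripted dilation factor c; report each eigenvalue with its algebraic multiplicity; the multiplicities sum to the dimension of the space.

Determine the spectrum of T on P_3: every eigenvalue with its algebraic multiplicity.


image of 1: 1
image of x: (5/2)x + 3
image of x^2: (17/4)x^2 + 6x - 1
image of x^3: (51/8)x^3 + 9x^2 - 3x + 3
the matrix is upper triangular; its diagonal is (1, 5/2, 17/4, 51/8)
for a triangular matrix the eigenvalues are the diagonal entries, with algebraic multiplicity their repetition count

λ = 1 (multiplicity 1), λ = 5/2 (multiplicity 1), λ = 17/4 (multiplicity 1), λ = 51/8 (multiplicity 1)


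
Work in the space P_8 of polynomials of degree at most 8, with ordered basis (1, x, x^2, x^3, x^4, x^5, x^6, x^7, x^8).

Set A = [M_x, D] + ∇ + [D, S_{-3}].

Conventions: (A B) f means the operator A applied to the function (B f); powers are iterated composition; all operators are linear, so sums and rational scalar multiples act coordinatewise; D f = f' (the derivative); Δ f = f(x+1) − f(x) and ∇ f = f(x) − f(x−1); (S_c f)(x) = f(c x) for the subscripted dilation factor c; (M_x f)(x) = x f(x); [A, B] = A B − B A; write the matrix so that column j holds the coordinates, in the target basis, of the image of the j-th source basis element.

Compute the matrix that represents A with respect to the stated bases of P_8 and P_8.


image of 1: -1
image of x: -x - 3
image of x^2: -x^2 + 26x - 1
image of x^3: -x^3 - 105x^2 - 3x + 1
image of x^4: -x^4 + 436x^3 - 6x^2 + 4x - 1
image of x^5: -x^5 - 1615x^4 - 10x^3 + 10x^2 - 5x + 1
image of x^6: -x^6 + 5838x^5 - 15x^4 + 20x^3 - 15x^2 + 6x - 1
image of x^7: -x^7 - 20405x^6 - 21x^5 + 35x^4 - 35x^3 + 21x^2 - 7x + 1
image of x^8: -x^8 + 69992x^7 - 28x^6 + 56x^5 - 70x^4 + 56x^3 - 28x^2 + 8x - 1
each image's coordinates form column j of the matrix

the matrix is [[-1, -3, -1, 1, -1, 1, -1, 1, -1]; [0, -1, 26, -3, 4, -5, 6, -7, 8]; [0, 0, -1, -105, -6, 10, -15, 21, -28]; [0, 0, 0, -1, 436, -10, 20, -35, 56]; [0, 0, 0, 0, -1, -1615, -15, 35, -70]; [0, 0, 0, 0, 0, -1, 5838, -21, 56]; [0, 0, 0, 0, 0, 0, -1, -20405, -28]; [0, 0, 0, 0, 0, 0, 0, -1, 69992]; [0, 0, 0, 0, 0, 0, 0, 0, -1]] (rows listed top to bottom)


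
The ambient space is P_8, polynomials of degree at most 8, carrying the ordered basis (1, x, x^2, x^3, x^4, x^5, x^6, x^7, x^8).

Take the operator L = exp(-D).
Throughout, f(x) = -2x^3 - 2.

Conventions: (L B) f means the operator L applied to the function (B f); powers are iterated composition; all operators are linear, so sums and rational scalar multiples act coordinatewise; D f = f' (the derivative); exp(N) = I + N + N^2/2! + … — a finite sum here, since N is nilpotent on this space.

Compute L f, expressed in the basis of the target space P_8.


the image equals g(x) = -2x^3 + 6x^2 - 6x

order-1 term: 6x^2
order-2 term: -6x
order-3 term: 2
the series for exp(-D) f terminates at order 3
exp(-D) f = -2x^3 + 6x^2 - 6x


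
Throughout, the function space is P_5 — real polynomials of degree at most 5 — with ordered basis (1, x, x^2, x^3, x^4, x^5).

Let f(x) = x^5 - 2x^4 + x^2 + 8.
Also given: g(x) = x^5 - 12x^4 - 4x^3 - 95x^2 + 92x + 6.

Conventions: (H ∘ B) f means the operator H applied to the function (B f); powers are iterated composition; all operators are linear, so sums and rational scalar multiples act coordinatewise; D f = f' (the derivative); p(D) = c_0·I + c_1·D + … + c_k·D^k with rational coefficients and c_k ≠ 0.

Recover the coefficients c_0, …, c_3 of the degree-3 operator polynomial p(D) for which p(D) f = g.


D^0 f = x^5 - 2x^4 + x^2 + 8
D^1 f = 5x^4 - 8x^3 + 2x
D^2 f = 20x^3 - 24x^2 + 2
D^3 f = 60x^2 - 48x
matching coefficients of g against c_0 f + c_1 Df + … from the top degree down determines the c_i
solution: c_0 = 1, c_1 = -2, c_2 = -1, c_3 = -2

c_0 = 1, c_1 = -2, c_2 = -1, c_3 = -2


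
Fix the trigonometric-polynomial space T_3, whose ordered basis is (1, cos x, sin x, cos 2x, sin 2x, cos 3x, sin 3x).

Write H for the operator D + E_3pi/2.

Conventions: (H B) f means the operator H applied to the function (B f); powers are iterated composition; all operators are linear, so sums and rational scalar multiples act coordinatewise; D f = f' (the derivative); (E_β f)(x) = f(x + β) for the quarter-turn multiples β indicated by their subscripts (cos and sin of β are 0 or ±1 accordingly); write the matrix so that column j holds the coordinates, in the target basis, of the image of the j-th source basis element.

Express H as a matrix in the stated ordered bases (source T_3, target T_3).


the matrix is [[1, 0, 0, 0, 0, 0, 0]; [0, 0, 0, 0, 0, 0, 0]; [0, 0, 0, 0, 0, 0, 0]; [0, 0, 0, -1, 2, 0, 0]; [0, 0, 0, -2, -1, 0, 0]; [0, 0, 0, 0, 0, 0, 4]; [0, 0, 0, 0, 0, -4, 0]] (rows listed top to bottom)

image of 1: 1
image of cos x: 0
image of sin x: 0
image of cos 2x: -cos 2x - 2sin 2x
image of sin 2x: 2cos 2x - sin 2x
image of cos 3x: -4sin 3x
image of sin 3x: 4cos 3x
each image's coordinates form column j of the matrix


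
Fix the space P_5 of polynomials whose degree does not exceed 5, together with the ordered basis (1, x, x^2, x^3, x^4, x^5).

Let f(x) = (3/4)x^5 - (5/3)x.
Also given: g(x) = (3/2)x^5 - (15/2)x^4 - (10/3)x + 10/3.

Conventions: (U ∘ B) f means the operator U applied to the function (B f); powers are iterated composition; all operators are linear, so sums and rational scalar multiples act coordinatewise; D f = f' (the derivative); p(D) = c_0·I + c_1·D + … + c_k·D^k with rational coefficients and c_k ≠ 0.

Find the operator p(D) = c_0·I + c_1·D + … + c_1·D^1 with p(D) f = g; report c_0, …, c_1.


D^0 f = (3/4)x^5 - (5/3)x
D^1 f = (15/4)x^4 - 5/3
matching coefficients of g against c_0 f + c_1 Df + … from the top degree down determines the c_i
solution: c_0 = 2, c_1 = -2

c_0 = 2, c_1 = -2


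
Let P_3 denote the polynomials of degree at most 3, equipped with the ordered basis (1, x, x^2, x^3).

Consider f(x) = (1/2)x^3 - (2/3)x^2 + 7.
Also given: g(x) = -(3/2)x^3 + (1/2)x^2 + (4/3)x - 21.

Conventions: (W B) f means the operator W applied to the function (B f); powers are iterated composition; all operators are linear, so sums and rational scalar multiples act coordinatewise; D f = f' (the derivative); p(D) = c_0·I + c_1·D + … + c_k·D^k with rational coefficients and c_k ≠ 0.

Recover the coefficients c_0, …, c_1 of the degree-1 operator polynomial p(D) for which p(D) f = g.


p(D) = -3·I − D, i.e. c_0 = -3, c_1 = -1

D^0 f = (1/2)x^3 - (2/3)x^2 + 7
D^1 f = (3/2)x^2 - (4/3)x
matching coefficients of g against c_0 f + c_1 Df + … from the top degree down determines the c_i
solution: c_0 = -3, c_1 = -1


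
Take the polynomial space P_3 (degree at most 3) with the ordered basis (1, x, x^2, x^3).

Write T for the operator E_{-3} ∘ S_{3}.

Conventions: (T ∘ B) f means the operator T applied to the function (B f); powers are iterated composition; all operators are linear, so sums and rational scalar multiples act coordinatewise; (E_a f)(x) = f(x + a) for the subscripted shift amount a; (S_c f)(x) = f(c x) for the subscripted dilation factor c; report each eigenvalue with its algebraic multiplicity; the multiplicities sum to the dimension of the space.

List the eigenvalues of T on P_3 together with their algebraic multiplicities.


λ = 1 (multiplicity 1), λ = 3 (multiplicity 1), λ = 9 (multiplicity 1), λ = 27 (multiplicity 1)

image of 1: 1
image of x: 3x - 9
image of x^2: 9x^2 - 54x + 81
image of x^3: 27x^3 - 243x^2 + 729x - 729
the matrix is upper triangular; its diagonal is (1, 3, 9, 27)
for a triangular matrix the eigenvalues are the diagonal entries, with algebraic multiplicity their repetition count


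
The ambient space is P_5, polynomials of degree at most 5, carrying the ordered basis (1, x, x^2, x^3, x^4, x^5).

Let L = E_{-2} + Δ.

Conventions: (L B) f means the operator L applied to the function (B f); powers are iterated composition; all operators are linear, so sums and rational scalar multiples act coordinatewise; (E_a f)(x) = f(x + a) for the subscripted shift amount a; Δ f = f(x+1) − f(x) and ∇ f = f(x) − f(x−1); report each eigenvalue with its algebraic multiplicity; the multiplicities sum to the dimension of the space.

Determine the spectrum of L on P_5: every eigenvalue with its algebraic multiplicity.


image of 1: 1
image of x: x - 1
image of x^2: x^2 - 2x + 5
image of x^3: x^3 - 3x^2 + 15x - 7
image of x^4: x^4 - 4x^3 + 30x^2 - 28x + 17
image of x^5: x^5 - 5x^4 + 50x^3 - 70x^2 + 85x - 31
the matrix is upper triangular; its diagonal is (1, 1, 1, 1, 1, 1)
for a triangular matrix the eigenvalues are the diagonal entries, with algebraic multiplicity their repetition count

λ = 1 (multiplicity 6)


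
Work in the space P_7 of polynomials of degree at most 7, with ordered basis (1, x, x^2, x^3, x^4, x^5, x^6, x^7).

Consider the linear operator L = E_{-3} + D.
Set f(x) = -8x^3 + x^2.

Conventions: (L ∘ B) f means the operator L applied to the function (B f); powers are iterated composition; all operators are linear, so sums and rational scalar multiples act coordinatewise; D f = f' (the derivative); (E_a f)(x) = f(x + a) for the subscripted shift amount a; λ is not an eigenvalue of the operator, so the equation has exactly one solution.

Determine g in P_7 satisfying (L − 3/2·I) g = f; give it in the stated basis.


g(x) = 16x^3 - 194x^2 + 2416x - 14020

write g with unknown coordinates in the stated basis and equate coefficients in (L − 3/2·I) g = f
solving from the highest basis element down gives g = 16x^3 - 194x^2 + 2416x - 14020
check: L g = 16x^3 - 290x^2 + 3624x - 21030
so L g − 3/2·g = -8x^3 + x^2 = f ✓


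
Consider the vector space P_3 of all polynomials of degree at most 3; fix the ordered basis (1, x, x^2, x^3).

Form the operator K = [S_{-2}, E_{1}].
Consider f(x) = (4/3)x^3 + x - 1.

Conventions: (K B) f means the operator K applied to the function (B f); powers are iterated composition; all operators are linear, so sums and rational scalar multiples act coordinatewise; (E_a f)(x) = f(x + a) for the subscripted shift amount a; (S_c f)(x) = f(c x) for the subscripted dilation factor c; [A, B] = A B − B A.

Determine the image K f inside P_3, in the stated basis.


the image equals g(x) = 48x^2 + 24x + 15

E_{1} f = (4/3)x^3 + 4x^2 + 5x + 4/3
S_{-2} E_{1} f = -(32/3)x^3 + 16x^2 - 10x + 4/3
S_{-2} f = -(32/3)x^3 - 2x - 1
E_{1} S_{-2} f = -(32/3)x^3 - 32x^2 - 34x - 41/3
[S_{-2}, E_{1}] f = 48x^2 + 24x + 15


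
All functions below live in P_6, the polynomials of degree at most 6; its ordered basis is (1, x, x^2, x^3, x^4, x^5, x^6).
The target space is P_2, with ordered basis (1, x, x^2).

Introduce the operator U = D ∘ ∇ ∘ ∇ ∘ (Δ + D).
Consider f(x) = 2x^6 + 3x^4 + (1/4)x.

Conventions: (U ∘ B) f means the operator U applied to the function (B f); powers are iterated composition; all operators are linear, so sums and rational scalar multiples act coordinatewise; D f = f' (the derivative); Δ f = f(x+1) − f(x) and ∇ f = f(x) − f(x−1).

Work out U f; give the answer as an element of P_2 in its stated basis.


the result is g(x) = 1440x^2 - 2160x + 1344

Δ f = 12x^5 + 30x^4 + 52x^3 + 48x^2 + 24x + 21/4
D f = 12x^5 + 12x^3 + 1/4
(Δ + D) f = 24x^5 + 30x^4 + 64x^3 + 48x^2 + 24x + 11/2
∇ (Δ + D) f = 120x^4 - 120x^3 + 252x^2 - 96x + 34
∇ ∇ (Δ + D) f = 480x^3 - 1080x^2 + 1344x - 588
D (∇ ∘ ∇) (Δ + D) f = 1440x^2 - 2160x + 1344


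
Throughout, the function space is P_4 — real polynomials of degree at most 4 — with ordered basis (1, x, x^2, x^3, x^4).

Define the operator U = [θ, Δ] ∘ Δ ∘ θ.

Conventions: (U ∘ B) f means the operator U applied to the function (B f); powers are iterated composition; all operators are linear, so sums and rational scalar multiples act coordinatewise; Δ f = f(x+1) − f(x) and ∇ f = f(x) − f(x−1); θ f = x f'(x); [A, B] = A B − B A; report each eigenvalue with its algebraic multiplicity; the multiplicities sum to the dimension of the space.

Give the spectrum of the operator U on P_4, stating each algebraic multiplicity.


λ = 0 (multiplicity 5)

image of 1: 0
image of x: 0
image of x^2: -4
image of x^3: -18x - 27
image of x^4: -48x^2 - 144x - 112
the matrix is upper triangular; its diagonal is (0, 0, 0, 0, 0)
for a triangular matrix the eigenvalues are the diagonal entries, with algebraic multiplicity their repetition count


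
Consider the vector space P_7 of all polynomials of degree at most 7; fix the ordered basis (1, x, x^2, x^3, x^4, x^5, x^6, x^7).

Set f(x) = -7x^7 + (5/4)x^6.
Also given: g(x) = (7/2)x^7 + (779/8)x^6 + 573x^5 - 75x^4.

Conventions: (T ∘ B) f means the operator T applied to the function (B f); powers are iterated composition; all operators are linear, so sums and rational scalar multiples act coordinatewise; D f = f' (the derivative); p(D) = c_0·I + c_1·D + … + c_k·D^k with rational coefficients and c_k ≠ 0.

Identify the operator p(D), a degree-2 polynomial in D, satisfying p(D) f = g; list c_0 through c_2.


D^0 f = -7x^7 + (5/4)x^6
D^1 f = -49x^6 + (15/2)x^5
D^2 f = -294x^5 + (75/2)x^4
matching coefficients of g against c_0 f + c_1 Df + … from the top degree down determines the c_i
solution: c_0 = -1/2, c_1 = -2, c_2 = -2

c_0 = -1/2, c_1 = -2, c_2 = -2


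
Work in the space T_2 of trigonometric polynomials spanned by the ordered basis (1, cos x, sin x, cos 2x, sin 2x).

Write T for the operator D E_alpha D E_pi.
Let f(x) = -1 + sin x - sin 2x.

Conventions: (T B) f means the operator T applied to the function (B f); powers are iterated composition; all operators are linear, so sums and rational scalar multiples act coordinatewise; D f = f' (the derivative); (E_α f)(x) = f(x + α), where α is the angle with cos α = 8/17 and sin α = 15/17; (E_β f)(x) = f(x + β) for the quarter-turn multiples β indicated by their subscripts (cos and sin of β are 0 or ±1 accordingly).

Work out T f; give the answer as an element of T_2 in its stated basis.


g(x) = (15/17)cos x + (8/17)sin x + (960/289)cos 2x - (644/289)sin 2x

E_pi f = -1 - sin x - sin 2x
D E_pi f = -cos x - 2cos 2x
E_alpha (D E_pi) f = -(8/17)cos x + (15/17)sin x + (322/289)cos 2x + (480/289)sin 2x
D E_alpha (D E_pi) f = (15/17)cos x + (8/17)sin x + (960/289)cos 2x - (644/289)sin 2x


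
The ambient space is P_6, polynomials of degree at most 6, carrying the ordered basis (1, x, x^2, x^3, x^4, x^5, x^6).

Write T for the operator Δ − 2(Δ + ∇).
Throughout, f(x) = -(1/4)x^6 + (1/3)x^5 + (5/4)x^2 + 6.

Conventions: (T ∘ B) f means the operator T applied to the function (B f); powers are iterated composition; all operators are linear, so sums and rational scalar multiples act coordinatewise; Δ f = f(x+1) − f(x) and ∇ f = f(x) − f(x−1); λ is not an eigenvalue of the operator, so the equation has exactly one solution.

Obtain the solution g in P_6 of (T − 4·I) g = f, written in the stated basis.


write g with unknown coordinates in the stated basis and equate coefficients in (T − 4·I) g = f
solving from the highest basis element down gives g = (1/16)x^6 - (35/96)x^5 + (205/128)x^4 - (2555/384)x^3 + (10255/512)x^2 - (124649/3072)x + 162279/4096
check: T g = -(9/8)x^5 + (205/32)x^4 - (2555/96)x^3 + (10415/128)x^2 - (124649/768)x + 168423/1024
so T g − 4·g = -(1/4)x^6 + (1/3)x^5 + (5/4)x^2 + 6 = f ✓

g(x) = (1/16)x^6 - (35/96)x^5 + (205/128)x^4 - (2555/384)x^3 + (10255/512)x^2 - (124649/3072)x + 162279/4096


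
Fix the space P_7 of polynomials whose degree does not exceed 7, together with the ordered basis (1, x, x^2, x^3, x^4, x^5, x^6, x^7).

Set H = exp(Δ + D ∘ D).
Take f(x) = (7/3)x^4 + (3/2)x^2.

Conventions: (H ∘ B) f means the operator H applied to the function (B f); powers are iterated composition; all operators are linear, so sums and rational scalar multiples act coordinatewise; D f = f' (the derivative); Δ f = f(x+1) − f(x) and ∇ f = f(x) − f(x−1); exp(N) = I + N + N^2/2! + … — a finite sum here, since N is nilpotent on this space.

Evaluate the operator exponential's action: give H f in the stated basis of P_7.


order-1 term: (28/3)x^3 + 42x^2 + (37/3)x + 41/6
order-2 term: 14x^2 + 84x + 443/6
order-3 term: (28/3)x + 42
order-4 term: 7/3
the series for exp(Δ + D ∘ D) f terminates at order 4
exp(Δ + D ∘ D) f = (7/3)x^4 + (28/3)x^3 + (115/2)x^2 + (317/3)x + 125

the result is g(x) = (7/3)x^4 + (28/3)x^3 + (115/2)x^2 + (317/3)x + 125


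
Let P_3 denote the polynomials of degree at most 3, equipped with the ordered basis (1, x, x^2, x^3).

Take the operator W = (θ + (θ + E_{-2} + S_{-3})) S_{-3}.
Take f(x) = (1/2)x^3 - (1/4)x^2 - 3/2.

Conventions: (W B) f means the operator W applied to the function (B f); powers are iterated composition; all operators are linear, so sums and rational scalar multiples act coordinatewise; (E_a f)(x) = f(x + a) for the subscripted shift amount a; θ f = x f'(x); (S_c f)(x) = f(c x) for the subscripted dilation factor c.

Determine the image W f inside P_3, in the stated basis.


the result is g(x) = 270x^3 + (99/2)x^2 - 153x + 96

S_{-3} f = -(27/2)x^3 - (9/4)x^2 - 3/2
θ S_{-3} f = -(81/2)x^3 - (9/2)x^2
θ S_{-3} f = -(81/2)x^3 - (9/2)x^2
E_{-2} S_{-3} f = -(27/2)x^3 + (315/4)x^2 - 153x + 195/2
S_{-3} S_{-3} f = (729/2)x^3 - (81/4)x^2 - 3/2
(θ + E_{-2} + S_{-3}) S_{-3} f = (621/2)x^3 + 54x^2 - 153x + 96
(θ + (θ + E_{-2} + S_{-3})) S_{-3} f = 270x^3 + (99/2)x^2 - 153x + 96


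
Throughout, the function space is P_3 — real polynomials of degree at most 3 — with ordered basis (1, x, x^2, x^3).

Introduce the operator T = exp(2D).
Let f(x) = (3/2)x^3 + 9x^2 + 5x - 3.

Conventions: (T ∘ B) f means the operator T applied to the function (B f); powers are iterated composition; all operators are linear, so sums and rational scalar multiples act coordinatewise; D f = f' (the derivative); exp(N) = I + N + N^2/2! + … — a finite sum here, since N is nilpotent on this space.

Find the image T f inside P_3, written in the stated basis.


order-1 term: 9x^2 + 36x + 10
order-2 term: 18x + 36
order-3 term: 12
the series for exp(2D) f terminates at order 3
exp(2D) f = (3/2)x^3 + 18x^2 + 59x + 55

g(x) = (3/2)x^3 + 18x^2 + 59x + 55


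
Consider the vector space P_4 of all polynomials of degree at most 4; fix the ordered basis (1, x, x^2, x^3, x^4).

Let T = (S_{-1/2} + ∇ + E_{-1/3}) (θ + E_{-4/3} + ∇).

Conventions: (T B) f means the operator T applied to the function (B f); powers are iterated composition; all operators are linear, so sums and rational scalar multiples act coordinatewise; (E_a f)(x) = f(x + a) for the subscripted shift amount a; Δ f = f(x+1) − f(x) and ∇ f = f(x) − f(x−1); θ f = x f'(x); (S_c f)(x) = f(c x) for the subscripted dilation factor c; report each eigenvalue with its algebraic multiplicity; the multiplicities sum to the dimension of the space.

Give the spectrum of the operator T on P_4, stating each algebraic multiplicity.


image of 1: 2
image of x: x + 2/3
image of x^2: (15/4)x^2 + (11/3)x - 14/9
image of x^3: (7/2)x^3 + (27/4)x^2 - (65/6)x + 32/9
image of x^4: (85/16)x^4 + (73/6)x^3 - (47/2)x^2 + (710/27)x - 262/27
the matrix is upper triangular; its diagonal is (2, 1, 15/4, 7/2, 85/16)
for a triangular matrix the eigenvalues are the diagonal entries, with algebraic multiplicity their repetition count

λ = 1 (multiplicity 1), λ = 2 (multiplicity 1), λ = 7/2 (multiplicity 1), λ = 15/4 (multiplicity 1), λ = 85/16 (multiplicity 1)


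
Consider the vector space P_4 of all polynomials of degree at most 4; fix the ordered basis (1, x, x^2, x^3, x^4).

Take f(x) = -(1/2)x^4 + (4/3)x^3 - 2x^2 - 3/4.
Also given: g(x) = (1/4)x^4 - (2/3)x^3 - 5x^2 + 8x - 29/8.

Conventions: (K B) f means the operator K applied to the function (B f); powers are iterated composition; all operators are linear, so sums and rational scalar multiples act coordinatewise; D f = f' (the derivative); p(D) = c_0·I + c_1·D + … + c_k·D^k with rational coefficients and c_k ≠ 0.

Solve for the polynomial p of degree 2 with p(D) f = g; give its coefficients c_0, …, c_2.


D^0 f = -(1/2)x^4 + (4/3)x^3 - 2x^2 - 3/4
D^1 f = -2x^3 + 4x^2 - 4x
D^2 f = -6x^2 + 8x - 4
matching coefficients of g against c_0 f + c_1 Df + … from the top degree down determines the c_i
solution: c_0 = -1/2, c_1 = 0, c_2 = 1

p(D) = -(1/2)·I + D^2, i.e. c_0 = -1/2, c_1 = 0, c_2 = 1


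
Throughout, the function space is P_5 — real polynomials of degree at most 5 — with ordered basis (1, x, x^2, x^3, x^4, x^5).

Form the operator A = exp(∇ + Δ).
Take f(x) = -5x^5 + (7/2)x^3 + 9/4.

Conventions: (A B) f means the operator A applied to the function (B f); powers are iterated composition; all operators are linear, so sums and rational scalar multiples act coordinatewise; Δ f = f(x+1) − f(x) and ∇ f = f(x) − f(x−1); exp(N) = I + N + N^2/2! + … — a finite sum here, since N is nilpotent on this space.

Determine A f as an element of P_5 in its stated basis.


the result is g(x) = -5x^5 - 50x^4 - (393/2)x^3 - 479x^2 - 758x - 2131/4

order-1 term: -50x^4 - 79x^2 - 3
order-2 term: -200x^3 - 358x
order-3 term: -400x^2 - 372
order-4 term: -400x
order-5 term: -160
the series for exp(∇ + Δ) f terminates at order 5
exp(∇ + Δ) f = -5x^5 - 50x^4 - (393/2)x^3 - 479x^2 - 758x - 2131/4


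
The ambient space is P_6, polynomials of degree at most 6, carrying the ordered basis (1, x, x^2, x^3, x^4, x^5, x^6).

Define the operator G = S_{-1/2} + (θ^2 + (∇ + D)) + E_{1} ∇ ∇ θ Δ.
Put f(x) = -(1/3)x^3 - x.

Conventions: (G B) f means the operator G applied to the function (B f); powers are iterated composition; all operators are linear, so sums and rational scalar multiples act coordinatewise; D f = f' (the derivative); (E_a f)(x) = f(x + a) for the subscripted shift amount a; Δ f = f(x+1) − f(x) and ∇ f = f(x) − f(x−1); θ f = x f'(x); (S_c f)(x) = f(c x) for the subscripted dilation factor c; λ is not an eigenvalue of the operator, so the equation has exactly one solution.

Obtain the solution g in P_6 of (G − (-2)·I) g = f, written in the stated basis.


write g with unknown coordinates in the stated basis and equate coefficients in (G − (-2)·I) g = f
solving from the highest basis element down gives g = -(8/261)x^3 + (64/2175)x^2 - (1754/3625)x + 45532/97875
check: G g = -(71/261)x^3 - (128/2175)x^2 - (117/3625)x - 91064/97875
so G g − (-2)·g = -(1/3)x^3 - x = f ✓

g(x) = -(8/261)x^3 + (64/2175)x^2 - (1754/3625)x + 45532/97875


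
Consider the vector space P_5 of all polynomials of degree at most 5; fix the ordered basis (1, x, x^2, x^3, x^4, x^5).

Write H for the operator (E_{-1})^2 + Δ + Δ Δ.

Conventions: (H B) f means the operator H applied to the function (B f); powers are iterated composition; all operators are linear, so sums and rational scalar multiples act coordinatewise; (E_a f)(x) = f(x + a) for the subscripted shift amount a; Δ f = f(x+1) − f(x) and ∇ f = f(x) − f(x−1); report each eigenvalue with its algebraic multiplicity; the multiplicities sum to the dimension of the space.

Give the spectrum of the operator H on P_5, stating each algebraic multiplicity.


λ = 1 (multiplicity 6)

image of 1: 1
image of x: x - 1
image of x^2: x^2 - 2x + 7
image of x^3: x^3 - 3x^2 + 21x - 1
image of x^4: x^4 - 4x^3 + 42x^2 - 4x + 31
image of x^5: x^5 - 5x^4 + 70x^3 - 10x^2 + 155x - 1
the matrix is upper triangular; its diagonal is (1, 1, 1, 1, 1, 1)
for a triangular matrix the eigenvalues are the diagonal entries, with algebraic multiplicity their repetition count


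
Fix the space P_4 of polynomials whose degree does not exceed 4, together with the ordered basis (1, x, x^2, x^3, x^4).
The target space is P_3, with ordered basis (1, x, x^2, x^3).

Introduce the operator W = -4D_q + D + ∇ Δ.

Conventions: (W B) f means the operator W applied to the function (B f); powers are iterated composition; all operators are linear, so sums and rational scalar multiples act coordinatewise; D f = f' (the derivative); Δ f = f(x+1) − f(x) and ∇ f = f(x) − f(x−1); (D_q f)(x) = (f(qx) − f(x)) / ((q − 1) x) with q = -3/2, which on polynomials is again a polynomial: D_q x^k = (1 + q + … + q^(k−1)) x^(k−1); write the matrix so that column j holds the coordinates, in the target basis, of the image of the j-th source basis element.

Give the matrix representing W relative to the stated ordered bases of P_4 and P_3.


the matrix is [[0, -3, 2, 0, 2]; [0, 0, 4, 6, 0]; [0, 0, 0, -4, 12]; [0, 0, 0, 0, 21/2]] (rows listed top to bottom)

image of 1: 0
image of x: -3
image of x^2: 4x + 2
image of x^3: -4x^2 + 6x
image of x^4: (21/2)x^3 + 12x^2 + 2
each image's coordinates form column j of the matrix
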